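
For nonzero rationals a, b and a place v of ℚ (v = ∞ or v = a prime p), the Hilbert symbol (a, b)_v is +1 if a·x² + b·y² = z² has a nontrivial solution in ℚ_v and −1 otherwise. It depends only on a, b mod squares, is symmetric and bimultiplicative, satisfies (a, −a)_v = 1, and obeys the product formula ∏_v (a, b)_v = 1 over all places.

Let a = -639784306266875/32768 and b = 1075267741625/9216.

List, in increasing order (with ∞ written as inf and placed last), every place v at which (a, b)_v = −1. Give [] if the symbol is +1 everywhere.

(a, b) ≡ (-60214, 1265) mod (ℚ^×)²; places V = {2, 3, 5, 7, 11, 17, 23, ∞}.
(a,b)_11: α=1, u≡4; β=1, v≡9 (mod 11); (4|11)=+1, (9|11)=+1; sign (−1)^1·+1^1·+1^1 = -1.
(a,b)_7: α=7, u≡2; β=6, v≡3 (mod 7); (2|7)=+1, (3|7)=-1; sign (−1)^0·+1^6·-1^7 = -1.
(a,b)_5: α=4, u≡1; β=3, v≡3 (mod 5); (1|5)=+1, (3|5)=-1; sign (−1)^0·+1^3·-1^4 = +1.
(a,b)_2: α=-15, β=-10; u≡5, v≡1 (mod 8); ε(u)ε(v)=0·0, αω(v)=-15·0, βω(u)=-10·1; sum ≡ 0  ⇒  +1.
(a,b)_3: α=0, u≡2; β=-2, v≡2 (mod 3); (2|3)=-1, (2|3)=-1; sign (−1)^0·-1^-2·-1^0 = +1.
(a,b)_23: α=1, u≡3; β=1, v≡1 (mod 23); (3|23)=+1, (1|23)=+1; sign (−1)^1·+1^1·+1^1 = -1.
(a,b)_17: α=3, u≡12; β=2, v≡14 (mod 17); (12|17)=-1, (14|17)=-1; sign (−1)^0·-1^2·-1^3 = -1.
(a,b)_∞: sgn(-60214)=−, sgn(1265)=+, so +1.
|Ram(-60214, 1265)| = 4, even; anisotropic at {7, 11, 17, 23}.

[7, 11, 17, 23]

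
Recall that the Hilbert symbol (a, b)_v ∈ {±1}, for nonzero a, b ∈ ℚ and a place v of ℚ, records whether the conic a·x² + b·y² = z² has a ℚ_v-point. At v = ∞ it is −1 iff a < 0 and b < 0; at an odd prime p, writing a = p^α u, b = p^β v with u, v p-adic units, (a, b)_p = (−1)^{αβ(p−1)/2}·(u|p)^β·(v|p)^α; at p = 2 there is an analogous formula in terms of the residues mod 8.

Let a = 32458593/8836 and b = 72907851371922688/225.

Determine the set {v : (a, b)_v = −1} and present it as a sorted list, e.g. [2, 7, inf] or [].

[11, 17]

(a, b) ≡ (89913, 317053) mod (ℚ^×)²; places V = {2, 3, 5, 11, 17, 19, 37, 41, 43, 47, ∞}.
(a,b)_43: α=1, u≡28; β=2, v≡14 (mod 43); (28|43)=-1, (14|43)=+1; sign (−1)^0·-1^2·+1^1 = +1.
(a,b)_19: α=2, u≡5; β=1, v≡9 (mod 19); (5|19)=+1, (9|19)=+1; sign (−1)^0·+1^1·+1^2 = +1.
(a,b)_37: α=0, u≡25; β=1, v≡15 (mod 37); (25|37)=+1, (15|37)=-1; sign (−1)^0·+1^1·-1^0 = +1.
(a,b)_3: α=1, u≡1; β=-2, v≡1 (mod 3); (1|3)=+1, (1|3)=+1; sign (−1)^0·+1^-2·+1^1 = +1.
(a,b)_∞: sgn(89913)=+, sgn(317053)=+, so +1.
(a,b)_2: α=-2, β=8; u≡1, v≡5 (mod 8); ε(u)ε(v)=0·0, αω(v)=-2·1, βω(u)=8·0; sum ≡ 0  ⇒  +1.
(a,b)_17: α=1, u≡15; β=2, v≡6 (mod 17); (15|17)=+1, (6|17)=-1; sign (−1)^0·+1^2·-1^1 = -1.
(a,b)_47: α=-2, u≡16; β=0, v≡46 (mod 47); (16|47)=+1, (46|47)=-1; sign (−1)^0·+1^0·-1^-2 = +1.
(a,b)_5: α=0, u≡3; β=-2, v≡2 (mod 5); (3|5)=-1, (2|5)=-1; sign (−1)^0·-1^-2·-1^0 = +1.
(a,b)_11: α=0, u≡8; β=1, v≡9 (mod 11); (8|11)=-1, (9|11)=+1; sign (−1)^0·-1^1·+1^0 = -1.
(a,b)_41: α=1, u≡8; β=3, v≡18 (mod 41); (8|41)=+1, (18|41)=+1; sign (−1)^0·+1^3·+1^1 = +1.
Ram(89913, 317053) = {11, 17}; no ℚ_11-point on the conic.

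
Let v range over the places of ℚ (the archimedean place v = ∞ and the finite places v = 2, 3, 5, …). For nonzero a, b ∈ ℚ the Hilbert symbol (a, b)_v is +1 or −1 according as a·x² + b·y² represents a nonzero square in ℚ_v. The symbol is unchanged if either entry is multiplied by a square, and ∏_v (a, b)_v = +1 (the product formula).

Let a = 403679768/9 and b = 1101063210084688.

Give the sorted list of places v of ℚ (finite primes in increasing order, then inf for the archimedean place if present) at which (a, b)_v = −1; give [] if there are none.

[2, 29, 31, 37]

(a, b) ≡ (73718, 37) mod (ℚ^×)²; places V = {2, 3, 29, 31, 37, 41, ∞}.
(a,b)_3: α=-2, u≡2; β=0, v≡1 (mod 3); (2|3)=-1, (1|3)=+1; sign (−1)^0·-1^0·+1^-2 = +1.
(a,b)_∞: sgn(73718)=+, sgn(37)=+, so +1.
(a,b)_29: α=1, u≡12; β=2, v≡2 (mod 29); (12|29)=-1, (2|29)=-1; sign (−1)^0·-1^2·-1^1 = -1.
(a,b)_31: α=1, u≡11; β=2, v≡17 (mod 31); (11|31)=-1, (17|31)=-1; sign (−1)^0·-1^2·-1^1 = -1.
(a,b)_2: α=3, β=4; u≡3, v≡5 (mod 8); ε(u)ε(v)=1·0, αω(v)=3·1, βω(u)=4·1; sum ≡ 1  ⇒  -1.
(a,b)_37: α=2, u≡35; β=3, v≡7 (mod 37); (35|37)=-1, (7|37)=+1; sign (−1)^0·-1^3·+1^2 = -1.
(a,b)_41: α=1, u≡12; β=2, v≡9 (mod 41); (12|41)=-1, (9|41)=+1; sign (−1)^0·-1^2·+1^1 = +1.
|Ram(73718, 37)| = 4, even; anisotropic at {2, 29, 31, 37}.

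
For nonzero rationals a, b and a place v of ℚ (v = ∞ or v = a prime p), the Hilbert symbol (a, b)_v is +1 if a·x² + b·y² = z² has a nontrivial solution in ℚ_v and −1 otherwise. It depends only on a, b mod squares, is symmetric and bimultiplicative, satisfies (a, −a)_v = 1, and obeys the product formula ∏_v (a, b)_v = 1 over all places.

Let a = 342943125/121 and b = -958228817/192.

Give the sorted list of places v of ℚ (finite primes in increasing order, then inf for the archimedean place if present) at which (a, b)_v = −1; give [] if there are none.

Mod squares: a ≡ 548709, b ≡ -17009979. Check v ∈ {∞, 2, 3, 5, 7, 11, 13, 17, 29, 31, 53}.
v=∞: 548709 > 0 and -17009979 < 0  ⇒  (a,b)_∞ = +1.
v=13: a=13^0·(≡11), b=13^2·(≡10) mod 13; (11|13)=-1, (10|13)=+1; (−1)^{0·2·6}·(-1)^2·(+1)^0 = +1.
v=3: a=3^1·(≡2), b=3^-1·(≡1) mod 3; (2|3)=-1, (1|3)=+1; (−1)^{1·-1·1}·(-1)^-1·(+1)^1 = +1.
v=17: a=17^1·(≡12), b=17^1·(≡8) mod 17; (12|17)=-1, (8|17)=+1; (−1)^{1·1·8}·(-1)^1·(+1)^1 = -1.
v=11: a=11^-2·(≡8), b=11^0·(≡3) mod 11; (8|11)=-1, (3|11)=+1; (−1)^{-2·0·5}·(-1)^0·(+1)^-2 = +1.
v=31: a=31^0·(≡16), b=31^1·(≡24) mod 31; (16|31)=+1, (24|31)=-1; (−1)^{0·1·15}·(+1)^1·(-1)^0 = +1.
v=53: a=53^1·(≡8), b=53^1·(≡40) mod 53; (8|53)=-1, (40|53)=+1; (−1)^{1·1·26}·(-1)^1·(+1)^1 = -1.
v=29: a=29^1·(≡1), b=29^1·(≡11) mod 29; (1|29)=+1, (11|29)=-1; (−1)^{1·1·14}·(+1)^1·(-1)^1 = -1.
v=5: a=5^4·(≡4), b=5^0·(≡4) mod 5; (4|5)=+1, (4|5)=+1; (−1)^{4·0·2}·(+1)^0·(+1)^4 = +1.
v=2: v_2(a)=0, v_2(b)=-6; units ≡ 5, 5 (mod 8); ε·ε+αω+βω = 0·0+0·1+-6·1 ≡ 0  ⇒  (a,b)_2 = +1.
v=7: a=7^1·(≡1), b=7^1·(≡2) mod 7; (1|7)=+1, (2|7)=+1; (−1)^{1·1·3}·(+1)^1·(+1)^1 = -1.
Ram(548709, -17009979) = {7, 17, 29, 53}; no ℚ_7-point on the conic.

[7, 17, 29, 53]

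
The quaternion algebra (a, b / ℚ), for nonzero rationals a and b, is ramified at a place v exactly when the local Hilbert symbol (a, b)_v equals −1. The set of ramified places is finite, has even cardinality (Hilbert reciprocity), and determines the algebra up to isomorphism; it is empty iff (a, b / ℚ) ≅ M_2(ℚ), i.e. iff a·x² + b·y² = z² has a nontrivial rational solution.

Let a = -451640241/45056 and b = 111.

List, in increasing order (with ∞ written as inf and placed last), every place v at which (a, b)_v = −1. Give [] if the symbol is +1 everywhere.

[13, 37]

(a, b) ≡ (-5291, 111) mod (ℚ^×)²; places V = {2, 3, 11, 13, 17, 19, 37, ∞}.
(a,b)_17: α=2, u≡4; β=0, v≡9 (mod 17); (4|17)=+1, (9|17)=+1; sign (−1)^0·+1^0·+1^2 = +1.
(a,b)_3: α=2, u≡1; β=1, v≡1 (mod 3); (1|3)=+1, (1|3)=+1; sign (−1)^0·+1^1·+1^2 = +1.
(a,b)_13: α=1, u≡3; β=0, v≡7 (mod 13); (3|13)=+1, (7|13)=-1; sign (−1)^0·+1^0·-1^1 = -1.
(a,b)_37: α=1, u≡23; β=1, v≡3 (mod 37); (23|37)=-1, (3|37)=+1; sign (−1)^0·-1^1·+1^1 = -1.
(a,b)_11: α=-1, u≡9; β=0, v≡1 (mod 11); (9|11)=+1, (1|11)=+1; sign (−1)^0·+1^0·+1^-1 = +1.
(a,b)_19: α=2, u≡18; β=0, v≡16 (mod 19); (18|19)=-1, (16|19)=+1; sign (−1)^0·-1^0·+1^2 = +1.
(a,b)_∞: sgn(-5291)=−, sgn(111)=+, so +1.
(a,b)_2: α=-12, β=0; u≡5, v≡7 (mod 8); ε(u)ε(v)=0·1, αω(v)=-12·0, βω(u)=0·1; sum ≡ 0  ⇒  +1.
|Ram(-5291, 111)| = 2, even; anisotropic at {13, 37}.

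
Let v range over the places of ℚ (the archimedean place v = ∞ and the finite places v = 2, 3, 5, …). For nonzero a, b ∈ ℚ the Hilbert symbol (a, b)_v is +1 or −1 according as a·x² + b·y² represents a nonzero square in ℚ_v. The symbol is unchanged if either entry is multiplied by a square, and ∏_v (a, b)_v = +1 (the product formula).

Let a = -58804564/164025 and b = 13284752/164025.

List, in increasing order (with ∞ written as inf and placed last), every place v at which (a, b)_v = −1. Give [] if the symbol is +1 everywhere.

[7, 17]

(a, b) ≡ (-301, 17) mod (ℚ^×)²; places V = {2, 3, 5, 7, 13, 17, 43, ∞}.
(a,b)_5: α=-2, u≡1; β=-2, v≡2 (mod 5); (1|5)=+1, (2|5)=-1; sign (−1)^0·+1^-2·-1^-2 = +1.
(a,b)_13: α=2, u≡7; β=2, v≡9 (mod 13); (7|13)=-1, (9|13)=+1; sign (−1)^0·-1^2·+1^2 = +1.
(a,b)_7: α=1, u≡6; β=0, v≡5 (mod 7); (6|7)=-1, (5|7)=-1; sign (−1)^0·-1^0·-1^1 = -1.
(a,b)_3: α=-8, u≡2; β=-8, v≡2 (mod 3); (2|3)=-1, (2|3)=-1; sign (−1)^0·-1^-8·-1^-8 = +1.
(a,b)_17: α=2, u≡11; β=3, v≡2 (mod 17); (11|17)=-1, (2|17)=+1; sign (−1)^0·-1^3·+1^2 = -1.
(a,b)_43: α=1, u≡16; β=0, v≡35 (mod 43); (16|43)=+1, (35|43)=+1; sign (−1)^0·+1^0·+1^1 = +1.
(a,b)_2: α=2, β=4; u≡3, v≡1 (mod 8); ε(u)ε(v)=1·0, αω(v)=2·0, βω(u)=4·1; sum ≡ 0  ⇒  +1.
(a,b)_∞: sgn(-301)=−, sgn(17)=+, so +1.
(-301, 17 / ℚ) ramifies at {7, 17}: a division algebra.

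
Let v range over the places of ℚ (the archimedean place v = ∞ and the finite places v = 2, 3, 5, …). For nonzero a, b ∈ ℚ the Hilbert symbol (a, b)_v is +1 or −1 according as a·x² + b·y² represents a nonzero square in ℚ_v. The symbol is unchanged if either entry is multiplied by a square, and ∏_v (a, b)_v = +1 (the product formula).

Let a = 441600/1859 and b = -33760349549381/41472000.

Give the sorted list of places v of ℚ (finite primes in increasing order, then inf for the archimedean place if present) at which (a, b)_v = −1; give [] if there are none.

(a, b) ≡ (759, -1645945) mod (ℚ^×)²; places V = {2, 3, 5, 7, 11, 13, 19, 23, 31, 37, 41, ∞}.
(a,b)_∞: sgn(759)=+, sgn(-1645945)=−, so +1.
(a,b)_19: α=0, u≡12; β=2, v≡11 (mod 19); (12|19)=-1, (11|19)=+1; sign (−1)^0·-1^2·+1^0 = +1.
(a,b)_7: α=0, u≡3; β=1, v≡1 (mod 7); (3|7)=-1, (1|7)=+1; sign (−1)^0·-1^1·+1^0 = -1.
(a,b)_5: α=2, u≡1; β=-3, v≡4 (mod 5); (1|5)=+1, (4|5)=+1; sign (−1)^0·+1^-3·+1^2 = +1.
(a,b)_2: α=8, β=-12; u≡7, v≡7 (mod 8); ε(u)ε(v)=1·1, αω(v)=8·0, βω(u)=-12·0; sum ≡ 1  ⇒  -1.
(a,b)_11: α=-1, u≡4; β=0, v≡2 (mod 11); (4|11)=+1, (2|11)=-1; sign (−1)^0·+1^0·-1^-1 = -1.
(a,b)_23: α=1, u≡7; β=0, v≡3 (mod 23); (7|23)=-1, (3|23)=+1; sign (−1)^0·-1^0·+1^1 = +1.
(a,b)_41: α=0, u≡8; β=3, v≡6 (mod 41); (8|41)=+1, (6|41)=-1; sign (−1)^0·+1^3·-1^0 = +1.
(a,b)_37: α=0, u≡17; β=1, v≡34 (mod 37); (17|37)=-1, (34|37)=+1; sign (−1)^0·-1^1·+1^0 = -1.
(a,b)_13: α=-2, u≡5; β=2, v≡8 (mod 13); (5|13)=-1, (8|13)=-1; sign (−1)^0·-1^2·-1^-2 = +1.
(a,b)_3: α=1, u≡1; β=-4, v≡2 (mod 3); (1|3)=+1, (2|3)=-1; sign (−1)^0·+1^-4·-1^1 = -1.
(a,b)_31: α=0, u≡26; β=1, v≡7 (mod 31); (26|31)=-1, (7|31)=+1; sign (−1)^0·-1^1·+1^0 = -1.
Ram(759, -1645945) = {2, 3, 7, 11, 31, 37}; no ℚ_2-point on the conic.

[2, 3, 7, 11, 31, 37]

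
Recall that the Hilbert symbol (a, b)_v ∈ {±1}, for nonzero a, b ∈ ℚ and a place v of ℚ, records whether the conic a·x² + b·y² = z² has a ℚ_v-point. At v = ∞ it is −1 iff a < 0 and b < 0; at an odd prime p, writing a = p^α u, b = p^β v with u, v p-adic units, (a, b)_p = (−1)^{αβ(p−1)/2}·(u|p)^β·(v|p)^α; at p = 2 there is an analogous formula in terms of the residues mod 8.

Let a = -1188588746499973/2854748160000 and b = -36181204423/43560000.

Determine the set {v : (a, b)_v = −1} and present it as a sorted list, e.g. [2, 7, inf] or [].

Mod squares: a ≡ -133, b ≡ -247. Check v ∈ {∞, 2, 3, 5, 7, 11, 13, 19}.
v=3: a=3^-2·(≡2), b=3^-2·(≡2) mod 3; (2|3)=-1, (2|3)=-1; (−1)^{-2·-2·1}·(-1)^-2·(-1)^-2 = +1.
v=13: a=13^4·(≡12), b=13^3·(≡2) mod 13; (12|13)=+1, (2|13)=-1; (−1)^{4·3·6}·(+1)^3·(-1)^4 = +1.
v=2: v_2(a)=-22, v_2(b)=-6; units ≡ 3, 1 (mod 8); ε·ε+αω+βω = 1·0+-22·0+-6·1 ≡ 0  ⇒  (a,b)_2 = +1.
v=∞: -133 < 0 and -247 < 0  ⇒  (a,b)_∞ = -1.
v=7: a=7^5·(≡2), b=7^4·(≡6) mod 7; (2|7)=+1, (6|7)=-1; (−1)^{5·4·3}·(+1)^4·(-1)^5 = -1.
v=19: a=19^5·(≡3), b=19^3·(≡1) mod 19; (3|19)=-1, (1|19)=+1; (−1)^{5·3·9}·(-1)^3·(+1)^5 = +1.
v=11: a=11^-2·(≡10), b=11^-2·(≡7) mod 11; (10|11)=-1, (7|11)=-1; (−1)^{-2·-2·5}·(-1)^-2·(-1)^-2 = +1.
v=5: a=5^-4·(≡2), b=5^-4·(≡2) mod 5; (2|5)=-1, (2|5)=-1; (−1)^{-4·-4·2}·(-1)^-4·(-1)^-4 = +1.
|Ram(-133, -247)| = 2, even; anisotropic at {7, ∞}.

[7, inf]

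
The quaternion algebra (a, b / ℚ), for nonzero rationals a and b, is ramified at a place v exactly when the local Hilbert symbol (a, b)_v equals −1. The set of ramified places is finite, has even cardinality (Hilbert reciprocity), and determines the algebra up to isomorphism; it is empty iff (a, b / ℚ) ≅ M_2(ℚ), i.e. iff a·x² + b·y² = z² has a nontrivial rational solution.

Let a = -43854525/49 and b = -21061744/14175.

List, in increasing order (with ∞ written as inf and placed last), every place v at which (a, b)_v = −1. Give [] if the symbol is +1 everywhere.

[2, 7, 11, inf]

Mod squares: a ≡ -194909, b ≡ -76153. Check v ∈ {∞, 2, 3, 5, 7, 11, 13, 23, 29, 43, 47}.
v=5: a=5^2·(≡1), b=5^-2·(≡3) mod 5; (1|5)=+1, (3|5)=-1; (−1)^{2·-2·2}·(+1)^-2·(-1)^2 = +1.
v=47: a=47^1·(≡8), b=47^0·(≡3) mod 47; (8|47)=+1, (3|47)=+1; (−1)^{1·0·23}·(+1)^0·(+1)^1 = +1.
v=23: a=23^0·(≡4), b=23^1·(≡9) mod 23; (4|23)=+1, (9|23)=+1; (−1)^{0·1·11}·(+1)^1·(+1)^0 = +1.
v=∞: -194909 < 0 and -76153 < 0  ⇒  (a,b)_∞ = -1.
v=29: a=29^1·(≡28), b=29^0·(≡5) mod 29; (28|29)=+1, (5|29)=+1; (−1)^{1·0·14}·(+1)^0·(+1)^1 = +1.
v=11: a=11^1·(≡2), b=11^3·(≡7) mod 11; (2|11)=-1, (7|11)=-1; (−1)^{1·3·5}·(-1)^3·(-1)^1 = -1.
v=13: a=13^1·(≡1), b=13^0·(≡10) mod 13; (1|13)=+1, (10|13)=+1; (−1)^{1·0·6}·(+1)^0·(+1)^1 = +1.
v=43: a=43^0·(≡31), b=43^1·(≡14) mod 43; (31|43)=+1, (14|43)=+1; (−1)^{0·1·21}·(+1)^1·(+1)^0 = +1.
v=7: a=7^-2·(≡6), b=7^-1·(≡5) mod 7; (6|7)=-1, (5|7)=-1; (−1)^{-2·-1·3}·(-1)^-1·(-1)^-2 = -1.
v=2: v_2(a)=0, v_2(b)=4; units ≡ 3, 7 (mod 8); ε·ε+αω+βω = 1·1+0·0+4·1 ≡ 1  ⇒  (a,b)_2 = -1.
v=3: a=3^2·(≡1), b=3^-4·(≡2) mod 3; (1|3)=+1, (2|3)=-1; (−1)^{2·-4·1}·(+1)^-4·(-1)^2 = +1.
(-194909, -76153 / ℚ) ramifies at {2, 7, 11, ∞}: a division algebra.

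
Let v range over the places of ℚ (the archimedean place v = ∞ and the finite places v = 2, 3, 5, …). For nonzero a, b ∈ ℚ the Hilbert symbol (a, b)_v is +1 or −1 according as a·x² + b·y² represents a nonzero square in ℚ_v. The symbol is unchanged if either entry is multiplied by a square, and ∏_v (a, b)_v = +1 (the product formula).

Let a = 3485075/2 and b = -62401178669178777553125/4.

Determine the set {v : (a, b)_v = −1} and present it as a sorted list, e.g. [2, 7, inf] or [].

(a, b) ≡ (278806, -63428365) mod (ℚ^×)²; places V = {2, 3, 5, 7, 11, 13, 19, 23, 29, ∞}.
(a,b)_11: α=1, u≡7; β=3, v≡8 (mod 11); (7|11)=-1, (8|11)=-1; sign (−1)^1·-1^3·-1^1 = -1.
(a,b)_19: α=1, u≡9; β=3, v≡18 (mod 19); (9|19)=+1, (18|19)=-1; sign (−1)^1·+1^3·-1^1 = +1.
(a,b)_5: α=2, u≡4; β=5, v≡2 (mod 5); (4|5)=+1, (2|5)=-1; sign (−1)^0·+1^5·-1^2 = +1.
(a,b)_2: α=-1, β=-2; u≡3, v≡3 (mod 8); ε(u)ε(v)=1·1, αω(v)=-1·1, βω(u)=-2·1; sum ≡ 0  ⇒  +1.
(a,b)_29: α=1, u≡14; β=3, v≡22 (mod 29); (14|29)=-1, (22|29)=+1; sign (−1)^0·-1^3·+1^1 = -1.
(a,b)_3: α=0, u≡1; β=4, v≡2 (mod 3); (1|3)=+1, (2|3)=-1; sign (−1)^0·+1^4·-1^0 = +1.
(a,b)_23: α=1, u≡12; β=3, v≡19 (mod 23); (12|23)=+1, (19|23)=-1; sign (−1)^1·+1^3·-1^1 = +1.
(a,b)_7: α=0, u≡3; β=1, v≡4 (mod 7); (3|7)=-1, (4|7)=+1; sign (−1)^0·-1^1·+1^0 = -1.
(a,b)_∞: sgn(278806)=+, sgn(-63428365)=−, so +1.
(a,b)_13: α=0, u≡11; β=1, v≡10 (mod 13); (11|13)=-1, (10|13)=+1; sign (−1)^0·-1^1·+1^0 = -1.
(278806, -63428365 / ℚ) ramifies at {7, 11, 13, 29}: a division algebra.

[7, 11, 13, 29]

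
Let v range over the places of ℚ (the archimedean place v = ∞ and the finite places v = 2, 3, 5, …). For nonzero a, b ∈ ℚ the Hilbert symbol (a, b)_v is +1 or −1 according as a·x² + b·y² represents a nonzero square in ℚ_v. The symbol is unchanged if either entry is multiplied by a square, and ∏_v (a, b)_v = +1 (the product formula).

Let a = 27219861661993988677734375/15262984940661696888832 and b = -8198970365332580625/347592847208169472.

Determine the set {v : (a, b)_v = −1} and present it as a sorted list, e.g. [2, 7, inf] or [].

(a, b) ≡ (195, -13) mod (ℚ^×)²; places V = {2, 3, 5, 7, 11, 13, 23, 29, 31, ∞}.
(a,b)_5: α=9, u≡4; β=4, v≡3 (mod 5); (4|5)=+1, (3|5)=-1; sign (−1)^0·+1^4·-1^9 = -1.
(a,b)_7: α=-6, u≡5; β=-4, v≡1 (mod 7); (5|7)=-1, (1|7)=+1; sign (−1)^0·-1^-4·+1^-6 = +1.
(a,b)_23: α=6, u≡20; β=4, v≡11 (mod 23); (20|23)=-1, (11|23)=-1; sign (−1)^0·-1^4·-1^6 = +1.
(a,b)_3: α=23, u≡2; β=18, v≡2 (mod 3); (2|3)=-1, (2|3)=-1; sign (−1)^0·-1^18·-1^23 = -1.
(a,b)_29: α=-6, u≡18; β=-4, v≡25 (mod 29); (18|29)=-1, (25|29)=+1; sign (−1)^0·-1^-4·+1^-6 = +1.
(a,b)_13: α=-1, u≡7; β=-1, v≡3 (mod 13); (7|13)=-1, (3|13)=+1; sign (−1)^0·-1^-1·+1^-1 = -1.
(a,b)_2: α=-24, β=-14; u≡3, v≡3 (mod 8); ε(u)ε(v)=1·1, αω(v)=-24·1, βω(u)=-14·1; sum ≡ 1  ⇒  -1.
(a,b)_11: α=0, u≡2; β=2, v≡4 (mod 11); (2|11)=-1, (4|11)=+1; sign (−1)^0·-1^2·+1^0 = +1.
(a,b)_∞: sgn(195)=+, sgn(-13)=−, so +1.
(a,b)_31: α=0, u≡16; β=-2, v≡8 (mod 31); (16|31)=+1, (8|31)=+1; sign (−1)^0·+1^-2·+1^0 = +1.
(195, -13 / ℚ) ramifies at {2, 3, 5, 13}: a division algebra.

[2, 3, 5, 13]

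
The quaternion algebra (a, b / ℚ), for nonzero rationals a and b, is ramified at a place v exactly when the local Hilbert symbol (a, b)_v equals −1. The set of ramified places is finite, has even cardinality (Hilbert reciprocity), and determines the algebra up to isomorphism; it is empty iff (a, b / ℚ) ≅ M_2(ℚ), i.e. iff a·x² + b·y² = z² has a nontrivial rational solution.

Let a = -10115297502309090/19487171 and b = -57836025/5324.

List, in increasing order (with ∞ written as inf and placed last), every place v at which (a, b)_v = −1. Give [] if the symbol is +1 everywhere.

(a, b) ≡ (-2310, -11) mod (ℚ^×)²; places V = {2, 3, 5, 7, 11, 13, ∞}.
(a,b)_3: α=11, u≡1; β=4, v≡1 (mod 3); (1|3)=+1, (1|3)=+1; sign (−1)^0·+1^4·+1^11 = +1.
(a,b)_13: α=8, u≡10; β=4, v≡6 (mod 13); (10|13)=+1, (6|13)=-1; sign (−1)^0·+1^4·-1^8 = +1.
(a,b)_5: α=1, u≡2; β=2, v≡1 (mod 5); (2|5)=-1, (1|5)=+1; sign (−1)^0·-1^2·+1^1 = +1.
(a,b)_2: α=1, β=-2; u≡5, v≡5 (mod 8); ε(u)ε(v)=0·0, αω(v)=1·1, βω(u)=-2·1; sum ≡ 1  ⇒  -1.
(a,b)_11: α=-7, u≡8; β=-3, v≡7 (mod 11); (8|11)=-1, (7|11)=-1; sign (−1)^1·-1^-3·-1^-7 = -1.
(a,b)_∞: sgn(-2310)=−, sgn(-11)=−, so -1.
(a,b)_7: α=1, u≡5; β=0, v≡3 (mod 7); (5|7)=-1, (3|7)=-1; sign (−1)^0·-1^0·-1^1 = -1.
(-2310, -11 / ℚ) ramifies at {2, 7, 11, ∞}: a division algebra.

[2, 7, 11, inf]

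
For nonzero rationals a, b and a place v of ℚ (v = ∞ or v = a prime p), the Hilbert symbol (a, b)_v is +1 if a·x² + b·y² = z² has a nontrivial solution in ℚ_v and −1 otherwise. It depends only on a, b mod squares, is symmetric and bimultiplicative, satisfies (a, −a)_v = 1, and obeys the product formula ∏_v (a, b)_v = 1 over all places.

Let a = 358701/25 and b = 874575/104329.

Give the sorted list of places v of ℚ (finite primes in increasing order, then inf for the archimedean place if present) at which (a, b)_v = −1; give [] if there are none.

Mod squares: a ≡ 358701, b ≡ 23. Check v ∈ {∞, 2, 3, 5, 7, 13, 17, 19, 23, 29, 31}.
v=∞: 358701 > 0 and 23 > 0  ⇒  (a,b)_∞ = +1.
v=2: v_2(a)=0, v_2(b)=0; units ≡ 5, 7 (mod 8); ε·ε+αω+βω = 0·1+0·0+0·1 ≡ 0  ⇒  (a,b)_2 = +1.
v=29: a=29^1·(≡18), b=29^0·(≡5) mod 29; (18|29)=-1, (5|29)=+1; (−1)^{1·0·14}·(-1)^0·(+1)^1 = +1.
v=3: a=3^1·(≡2), b=3^2·(≡2) mod 3; (2|3)=-1, (2|3)=-1; (−1)^{1·2·1}·(-1)^2·(-1)^1 = -1.
v=5: a=5^-2·(≡1), b=5^2·(≡2) mod 5; (1|5)=+1, (2|5)=-1; (−1)^{-2·2·2}·(+1)^2·(-1)^-2 = +1.
v=13: a=13^0·(≡8), b=13^2·(≡10) mod 13; (8|13)=-1, (10|13)=+1; (−1)^{0·2·6}·(-1)^2·(+1)^0 = +1.
v=31: a=31^1·(≡9), b=31^0·(≡29) mod 31; (9|31)=+1, (29|31)=-1; (−1)^{1·0·15}·(+1)^0·(-1)^1 = -1.
v=23: a=23^0·(≡8), b=23^1·(≡6) mod 23; (8|23)=+1, (6|23)=+1; (−1)^{0·1·11}·(+1)^1·(+1)^0 = +1.
v=17: a=17^0·(≡15), b=17^-2·(≡11) mod 17; (15|17)=+1, (11|17)=-1; (−1)^{0·-2·8}·(+1)^-2·(-1)^0 = +1.
v=7: a=7^1·(≡6), b=7^0·(≡2) mod 7; (6|7)=-1, (2|7)=+1; (−1)^{1·0·3}·(-1)^0·(+1)^1 = +1.
v=19: a=19^1·(≡2), b=19^-2·(≡6) mod 19; (2|19)=-1, (6|19)=+1; (−1)^{1·-2·9}·(-1)^-2·(+1)^1 = +1.
Ram(358701, 23) = {3, 31}; no ℚ_3-point on the conic.

[3, 31]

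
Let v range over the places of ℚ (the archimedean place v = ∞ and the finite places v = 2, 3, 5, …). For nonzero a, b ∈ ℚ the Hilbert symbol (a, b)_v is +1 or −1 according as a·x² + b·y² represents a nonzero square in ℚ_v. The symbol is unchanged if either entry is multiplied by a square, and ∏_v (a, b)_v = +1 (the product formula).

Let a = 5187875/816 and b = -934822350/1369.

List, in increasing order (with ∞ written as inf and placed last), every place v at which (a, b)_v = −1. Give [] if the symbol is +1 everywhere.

Mod squares: a ≡ 1785, b ≡ -7854. Check v ∈ {∞, 2, 3, 5, 7, 11, 17, 23, 37}.
v=23: a=23^0·(≡10), b=23^2·(≡18) mod 23; (10|23)=-1, (18|23)=+1; (−1)^{0·2·11}·(-1)^2·(+1)^0 = +1.
v=5: a=5^3·(≡3), b=5^2·(≡4) mod 5; (3|5)=-1, (4|5)=+1; (−1)^{3·2·2}·(-1)^2·(+1)^3 = +1.
v=7: a=7^3·(≡3), b=7^1·(≡5) mod 7; (3|7)=-1, (5|7)=-1; (−1)^{3·1·3}·(-1)^1·(-1)^3 = -1.
v=∞: 1785 > 0 and -7854 < 0  ⇒  (a,b)_∞ = +1.
v=17: a=17^-1·(≡5), b=17^1·(≡3) mod 17; (5|17)=-1, (3|17)=-1; (−1)^{-1·1·8}·(-1)^1·(-1)^-1 = +1.
v=2: v_2(a)=-4, v_2(b)=1; units ≡ 1, 1 (mod 8); ε·ε+αω+βω = 0·0+-4·0+1·0 ≡ 0  ⇒  (a,b)_2 = +1.
v=37: a=37^0·(≡34), b=37^-2·(≡3) mod 37; (34|37)=+1, (3|37)=+1; (−1)^{0·-2·18}·(+1)^-2·(+1)^0 = +1.
v=11: a=11^2·(≡4), b=11^1·(≡1) mod 11; (4|11)=+1, (1|11)=+1; (−1)^{2·1·5}·(+1)^1·(+1)^2 = +1.
v=3: a=3^-1·(≡1), b=3^3·(≡1) mod 3; (1|3)=+1, (1|3)=+1; (−1)^{-1·3·1}·(+1)^3·(+1)^-1 = -1.
|Ram(1785, -7854)| = 2, even; anisotropic at {3, 7}.

[3, 7]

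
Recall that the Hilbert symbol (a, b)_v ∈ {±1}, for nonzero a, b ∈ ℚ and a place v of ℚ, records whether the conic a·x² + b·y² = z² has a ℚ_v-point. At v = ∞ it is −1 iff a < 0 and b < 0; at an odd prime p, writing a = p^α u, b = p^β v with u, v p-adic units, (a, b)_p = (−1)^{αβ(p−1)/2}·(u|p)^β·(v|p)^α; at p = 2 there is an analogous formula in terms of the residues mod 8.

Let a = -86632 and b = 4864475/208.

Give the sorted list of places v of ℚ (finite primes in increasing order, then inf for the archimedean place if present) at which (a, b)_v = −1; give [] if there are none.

(a, b) ≡ (-442, 143) mod (ℚ^×)²; places V = {2, 5, 7, 11, 13, 17, 19, ∞}.
(a,b)_∞: sgn(-442)=−, sgn(143)=+, so +1.
(a,b)_17: α=1, u≡4; β=0, v≡11 (mod 17); (4|17)=+1, (11|17)=-1; sign (−1)^0·+1^0·-1^1 = -1.
(a,b)_19: α=0, u≡8; β=2, v≡15 (mod 19); (8|19)=-1, (15|19)=-1; sign (−1)^0·-1^2·-1^0 = +1.
(a,b)_2: α=3, β=-4; u≡3, v≡7 (mod 8); ε(u)ε(v)=1·1, αω(v)=3·0, βω(u)=-4·1; sum ≡ 1  ⇒  -1.
(a,b)_7: α=2, u≡3; β=2, v≡3 (mod 7); (3|7)=-1, (3|7)=-1; sign (−1)^0·-1^2·-1^2 = +1.
(a,b)_5: α=0, u≡3; β=2, v≡3 (mod 5); (3|5)=-1, (3|5)=-1; sign (−1)^0·-1^2·-1^0 = +1.
(a,b)_11: α=0, u≡4; β=1, v≡8 (mod 11); (4|11)=+1, (8|11)=-1; sign (−1)^0·+1^1·-1^0 = +1.
(a,b)_13: α=1, u≡5; β=-1, v≡6 (mod 13); (5|13)=-1, (6|13)=-1; sign (−1)^0·-1^-1·-1^1 = +1.
|Ram(-442, 143)| = 2, even; anisotropic at {2, 17}.

[2, 17]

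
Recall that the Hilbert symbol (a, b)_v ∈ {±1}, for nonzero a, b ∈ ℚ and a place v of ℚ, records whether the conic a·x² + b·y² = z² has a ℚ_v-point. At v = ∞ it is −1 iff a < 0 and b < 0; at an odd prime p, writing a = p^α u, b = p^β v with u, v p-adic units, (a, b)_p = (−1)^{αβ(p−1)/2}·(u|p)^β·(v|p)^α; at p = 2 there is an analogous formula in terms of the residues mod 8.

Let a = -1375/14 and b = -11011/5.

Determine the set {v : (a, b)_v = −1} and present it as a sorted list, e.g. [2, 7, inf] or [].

[11, inf]

(a, b) ≡ (-770, -455) mod (ℚ^×)²; places V = {2, 5, 7, 11, 13, ∞}.
(a,b)_11: α=1, u≡6; β=2, v≡6 (mod 11); (6|11)=-1, (6|11)=-1; sign (−1)^0·-1^2·-1^1 = -1.
(a,b)_∞: sgn(-770)=−, sgn(-455)=−, so -1.
(a,b)_7: α=-1, u≡2; β=1, v≡6 (mod 7); (2|7)=+1, (6|7)=-1; sign (−1)^1·+1^1·-1^-1 = +1.
(a,b)_13: α=0, u≡3; β=1, v≡10 (mod 13); (3|13)=+1, (10|13)=+1; sign (−1)^0·+1^1·+1^0 = +1.
(a,b)_2: α=-1, β=0; u≡7, v≡1 (mod 8); ε(u)ε(v)=1·0, αω(v)=-1·0, βω(u)=0·0; sum ≡ 0  ⇒  +1.
(a,b)_5: α=3, u≡1; β=-1, v≡4 (mod 5); (1|5)=+1, (4|5)=+1; sign (−1)^0·+1^-1·+1^3 = +1.
Ram(-770, -455) = {11, ∞}; no ℚ_11-point on the conic.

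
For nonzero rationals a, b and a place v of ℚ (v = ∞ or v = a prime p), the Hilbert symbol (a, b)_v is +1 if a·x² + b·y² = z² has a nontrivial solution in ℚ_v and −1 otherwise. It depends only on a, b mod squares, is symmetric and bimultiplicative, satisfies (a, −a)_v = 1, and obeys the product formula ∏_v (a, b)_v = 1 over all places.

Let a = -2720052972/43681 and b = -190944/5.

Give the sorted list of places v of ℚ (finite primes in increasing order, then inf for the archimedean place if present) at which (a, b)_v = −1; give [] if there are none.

[2, 5, 7, 13, 17, inf]

Mod squares: a ≡ -1547, b ≡ -6630. Check v ∈ {∞, 2, 3, 5, 7, 11, 13, 17, 19}.
v=∞: -1547 < 0 and -6630 < 0  ⇒  (a,b)_∞ = -1.
v=2: v_2(a)=2, v_2(b)=5; units ≡ 5, 5 (mod 8); ε·ε+αω+βω = 0·0+2·1+5·1 ≡ 1  ⇒  (a,b)_2 = -1.
v=7: a=7^1·(≡6), b=7^0·(≡6) mod 7; (6|7)=-1, (6|7)=-1; (−1)^{1·0·3}·(-1)^0·(-1)^1 = -1.
v=5: a=5^0·(≡3), b=5^-1·(≡1) mod 5; (3|5)=-1, (1|5)=+1; (−1)^{0·-1·2}·(-1)^-1·(+1)^0 = -1.
v=3: a=3^2·(≡1), b=3^3·(≡1) mod 3; (1|3)=+1, (1|3)=+1; (−1)^{2·3·1}·(+1)^3·(+1)^2 = +1.
v=13: a=13^3·(≡5), b=13^1·(≡3) mod 13; (5|13)=-1, (3|13)=+1; (−1)^{3·1·6}·(-1)^1·(+1)^3 = -1.
v=11: a=11^-2·(≡5), b=11^0·(≡1) mod 11; (5|11)=+1, (1|11)=+1; (−1)^{-2·0·5}·(+1)^0·(+1)^-2 = +1.
v=19: a=19^-2·(≡17), b=19^0·(≡5) mod 19; (17|19)=+1, (5|19)=+1; (−1)^{-2·0·9}·(+1)^0·(+1)^-2 = +1.
v=17: a=17^3·(≡10), b=17^1·(≡1) mod 17; (10|17)=-1, (1|17)=+1; (−1)^{3·1·8}·(-1)^1·(+1)^3 = -1.
Ram(-1547, -6630) = {2, 5, 7, 13, 17, ∞}; no ℚ_2-point on the conic.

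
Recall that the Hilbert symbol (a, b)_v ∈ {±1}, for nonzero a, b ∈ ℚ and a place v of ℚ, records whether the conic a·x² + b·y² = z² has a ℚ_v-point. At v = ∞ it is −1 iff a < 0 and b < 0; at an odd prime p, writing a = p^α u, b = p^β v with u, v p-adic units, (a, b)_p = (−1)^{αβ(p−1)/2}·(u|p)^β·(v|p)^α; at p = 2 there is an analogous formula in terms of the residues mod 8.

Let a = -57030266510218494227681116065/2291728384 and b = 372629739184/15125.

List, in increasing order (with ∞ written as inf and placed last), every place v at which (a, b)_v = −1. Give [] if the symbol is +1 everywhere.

Mod squares: a ≡ -1221185, b ≡ 174455. Check v ∈ {∞, 2, 3, 5, 7, 11, 17, 19, 23, 37, 41, 43}.
v=5: a=5^1·(≡3), b=5^-3·(≡4) mod 5; (3|5)=-1, (4|5)=+1; (−1)^{1·-3·2}·(-1)^-3·(+1)^1 = -1.
v=19: a=19^6·(≡13), b=19^2·(≡7) mod 19; (13|19)=-1, (7|19)=+1; (−1)^{6·2·9}·(-1)^2·(+1)^6 = +1.
v=23: a=23^3·(≡3), b=23^1·(≡3) mod 23; (3|23)=+1, (3|23)=+1; (−1)^{3·1·11}·(+1)^1·(+1)^3 = -1.
v=43: a=43^2·(≡17), b=43^2·(≡24) mod 43; (17|43)=+1, (24|43)=+1; (−1)^{2·2·21}·(+1)^2·(+1)^2 = +1.
v=2: v_2(a)=-16, v_2(b)=4; units ≡ 7, 7 (mod 8); ε·ε+αω+βω = 1·1+-16·0+4·0 ≡ 1  ⇒  (a,b)_2 = -1.
v=37: a=37^3·(≡36), b=37^1·(≡9) mod 37; (36|37)=+1, (9|37)=+1; (−1)^{3·1·18}·(+1)^1·(+1)^3 = +1.
v=∞: -1221185 < 0 and 174455 > 0  ⇒  (a,b)_∞ = +1.
v=3: a=3^2·(≡1), b=3^0·(≡2) mod 3; (1|3)=+1, (2|3)=-1; (−1)^{2·0·1}·(+1)^0·(-1)^2 = +1.
v=11: a=11^-2·(≡10), b=11^-2·(≡8) mod 11; (10|11)=-1, (8|11)=-1; (−1)^{-2·-2·5}·(-1)^-2·(-1)^-2 = +1.
v=41: a=41^3·(≡28), b=41^1·(≡32) mod 41; (28|41)=-1, (32|41)=+1; (−1)^{3·1·20}·(-1)^1·(+1)^3 = -1.
v=17: a=17^-2·(≡7), b=17^0·(≡15) mod 17; (7|17)=-1, (15|17)=+1; (−1)^{-2·0·8}·(-1)^0·(+1)^-2 = +1.
v=7: a=7^3·(≡3), b=7^0·(≡2) mod 7; (3|7)=-1, (2|7)=+1; (−1)^{3·0·3}·(-1)^0·(+1)^3 = +1.
Ram(-1221185, 174455) = {2, 5, 23, 41}; no ℚ_2-point on the conic.

[2, 5, 23, 41]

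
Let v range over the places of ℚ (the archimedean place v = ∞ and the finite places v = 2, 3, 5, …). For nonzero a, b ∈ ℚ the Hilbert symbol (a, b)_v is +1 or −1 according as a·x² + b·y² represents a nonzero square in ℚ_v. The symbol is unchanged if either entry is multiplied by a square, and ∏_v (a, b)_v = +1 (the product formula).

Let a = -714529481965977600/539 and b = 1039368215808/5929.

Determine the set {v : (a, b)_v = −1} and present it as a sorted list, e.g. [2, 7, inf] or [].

[3, 11, 41, 43]

(a, b) ≡ (-451, 68757) mod (ℚ^×)²; places V = {2, 3, 5, 7, 11, 13, 41, 43, ∞}.
(a,b)_5: α=2, u≡4; β=0, v≡2 (mod 5); (4|5)=+1, (2|5)=-1; sign (−1)^0·+1^0·-1^2 = +1.
(a,b)_43: α=2, u≡22; β=1, v≡32 (mod 43); (22|43)=-1, (32|43)=-1; sign (−1)^0·-1^1·-1^2 = -1.
(a,b)_7: α=-2, u≡2; β=-2, v≡3 (mod 7); (2|7)=+1, (3|7)=-1; sign (−1)^0·+1^-2·-1^-2 = +1.
(a,b)_41: α=3, u≡6; β=1, v≡2 (mod 41); (6|41)=-1, (2|41)=+1; sign (−1)^0·-1^1·+1^3 = -1.
(a,b)_2: α=14, β=8; u≡5, v≡5 (mod 8); ε(u)ε(v)=0·0, αω(v)=14·1, βω(u)=8·1; sum ≡ 0  ⇒  +1.
(a,b)_13: α=2, u≡9; β=1, v≡11 (mod 13); (9|13)=+1, (11|13)=-1; sign (−1)^0·+1^1·-1^2 = +1.
(a,b)_11: α=-1, u≡9; β=-2, v≡2 (mod 11); (9|11)=+1, (2|11)=-1; sign (−1)^0·+1^-2·-1^-1 = -1.
(a,b)_∞: sgn(-451)=−, sgn(68757)=+, so +1.
(a,b)_3: α=4, u≡2; β=11, v≡2 (mod 3); (2|3)=-1, (2|3)=-1; sign (−1)^0·-1^11·-1^4 = -1.
(-451, 68757 / ℚ) ramifies at {3, 11, 41, 43}: a division algebra.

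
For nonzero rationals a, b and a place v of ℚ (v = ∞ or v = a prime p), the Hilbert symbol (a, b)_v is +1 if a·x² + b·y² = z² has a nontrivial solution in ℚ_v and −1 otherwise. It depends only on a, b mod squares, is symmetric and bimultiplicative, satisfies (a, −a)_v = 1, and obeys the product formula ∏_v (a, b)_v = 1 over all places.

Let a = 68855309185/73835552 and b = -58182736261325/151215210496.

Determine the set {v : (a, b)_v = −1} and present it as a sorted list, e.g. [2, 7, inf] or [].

[2, 5]

Mod squares: a ≡ 5330, b ≡ -533. Check v ∈ {∞, 2, 5, 7, 13, 17, 23, 31, 41}.
v=41: a=41^1·(≡13), b=41^1·(≡19) mod 41; (13|41)=-1, (19|41)=-1; (−1)^{1·1·20}·(-1)^1·(-1)^1 = +1.
v=31: a=31^-2·(≡11), b=31^-2·(≡18) mod 31; (11|31)=-1, (18|31)=+1; (−1)^{-2·-2·15}·(-1)^-2·(+1)^-2 = +1.
v=∞: 5330 > 0 and -533 < 0  ⇒  (a,b)_∞ = +1.
v=2: v_2(a)=-5, v_2(b)=-16; units ≡ 1, 3 (mod 8); ε·ε+αω+βω = 0·1+-5·1+-16·0 ≡ 1  ⇒  (a,b)_2 = -1.
v=13: a=13^3·(≡8), b=13^5·(≡11) mod 13; (8|13)=-1, (11|13)=-1; (−1)^{3·5·6}·(-1)^5·(-1)^3 = +1.
v=17: a=17^2·(≡15), b=17^2·(≡3) mod 17; (15|17)=+1, (3|17)=-1; (−1)^{2·2·8}·(+1)^2·(-1)^2 = +1.
v=5: a=5^1·(≡1), b=5^2·(≡2) mod 5; (1|5)=+1, (2|5)=-1; (−1)^{1·2·2}·(+1)^2·(-1)^1 = -1.
v=7: a=7^-4·(≡5), b=7^-4·(≡6) mod 7; (5|7)=-1, (6|7)=-1; (−1)^{-4·-4·3}·(-1)^-4·(-1)^-4 = +1.
v=23: a=23^2·(≡19), b=23^2·(≡22) mod 23; (19|23)=-1, (22|23)=-1; (−1)^{2·2·11}·(-1)^2·(-1)^2 = +1.
Ram(5330, -533) = {2, 5}; no ℚ_2-point on the conic.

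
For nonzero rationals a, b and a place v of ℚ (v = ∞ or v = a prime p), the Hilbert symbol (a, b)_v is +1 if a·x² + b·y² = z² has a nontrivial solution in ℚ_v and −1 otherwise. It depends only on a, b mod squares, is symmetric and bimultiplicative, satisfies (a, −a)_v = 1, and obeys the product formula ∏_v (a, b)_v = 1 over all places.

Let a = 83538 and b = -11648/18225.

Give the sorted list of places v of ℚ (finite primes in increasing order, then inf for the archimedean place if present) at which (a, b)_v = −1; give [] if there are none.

[2, 17]

(a, b) ≡ (9282, -182) mod (ℚ^×)²; places V = {2, 3, 5, 7, 13, 17, ∞}.
(a,b)_3: α=3, u≡1; β=-6, v≡1 (mod 3); (1|3)=+1, (1|3)=+1; sign (−1)^0·+1^-6·+1^3 = +1.
(a,b)_5: α=0, u≡3; β=-2, v≡3 (mod 5); (3|5)=-1, (3|5)=-1; sign (−1)^0·-1^-2·-1^0 = +1.
(a,b)_2: α=1, β=7; u≡1, v≡5 (mod 8); ε(u)ε(v)=0·0, αω(v)=1·1, βω(u)=7·0; sum ≡ 1  ⇒  -1.
(a,b)_7: α=1, u≡6; β=1, v≡4 (mod 7); (6|7)=-1, (4|7)=+1; sign (−1)^1·-1^1·+1^1 = +1.
(a,b)_13: α=1, u≡4; β=1, v≡12 (mod 13); (4|13)=+1, (12|13)=+1; sign (−1)^0·+1^1·+1^1 = +1.
(a,b)_∞: sgn(9282)=+, sgn(-182)=−, so +1.
(a,b)_17: α=1, u≡1; β=0, v≡14 (mod 17); (1|17)=+1, (14|17)=-1; sign (−1)^0·+1^0·-1^1 = -1.
(9282, -182 / ℚ) ramifies at {2, 17}: a division algebra.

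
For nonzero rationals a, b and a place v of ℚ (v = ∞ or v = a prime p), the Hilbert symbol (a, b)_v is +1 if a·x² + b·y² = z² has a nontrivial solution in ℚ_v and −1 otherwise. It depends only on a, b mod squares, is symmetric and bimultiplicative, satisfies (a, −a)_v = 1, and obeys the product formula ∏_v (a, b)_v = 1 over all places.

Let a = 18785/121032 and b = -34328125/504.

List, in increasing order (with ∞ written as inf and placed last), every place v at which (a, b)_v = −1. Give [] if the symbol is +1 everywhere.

[2, 5]

Mod squares: a ≡ 130, b ≡ -182. Check v ∈ {∞, 2, 3, 5, 7, 13, 17, 41}.
v=2: v_2(a)=-3, v_2(b)=-3; units ≡ 1, 5 (mod 8); ε·ε+αω+βω = 0·0+-3·1+-3·0 ≡ 1  ⇒  (a,b)_2 = -1.
v=∞: 130 > 0 and -182 < 0  ⇒  (a,b)_∞ = +1.
v=5: a=5^1·(≡1), b=5^6·(≡2) mod 5; (1|5)=+1, (2|5)=-1; (−1)^{1·6·2}·(+1)^6·(-1)^1 = -1.
v=3: a=3^-2·(≡1), b=3^-2·(≡1) mod 3; (1|3)=+1, (1|3)=+1; (−1)^{-2·-2·1}·(+1)^-2·(+1)^-2 = +1.
v=17: a=17^2·(≡11), b=17^0·(≡7) mod 17; (11|17)=-1, (7|17)=-1; (−1)^{2·0·8}·(-1)^0·(-1)^2 = +1.
v=7: a=7^0·(≡2), b=7^-1·(≡4) mod 7; (2|7)=+1, (4|7)=+1; (−1)^{0·-1·3}·(+1)^-1·(+1)^0 = +1.
v=13: a=13^1·(≡1), b=13^3·(≡4) mod 13; (1|13)=+1, (4|13)=+1; (−1)^{1·3·6}·(+1)^3·(+1)^1 = +1.
v=41: a=41^-2·(≡28), b=41^0·(≡33) mod 41; (28|41)=-1, (33|41)=+1; (−1)^{-2·0·20}·(-1)^0·(+1)^-2 = +1.
|Ram(130, -182)| = 2, even; anisotropic at {2, 5}.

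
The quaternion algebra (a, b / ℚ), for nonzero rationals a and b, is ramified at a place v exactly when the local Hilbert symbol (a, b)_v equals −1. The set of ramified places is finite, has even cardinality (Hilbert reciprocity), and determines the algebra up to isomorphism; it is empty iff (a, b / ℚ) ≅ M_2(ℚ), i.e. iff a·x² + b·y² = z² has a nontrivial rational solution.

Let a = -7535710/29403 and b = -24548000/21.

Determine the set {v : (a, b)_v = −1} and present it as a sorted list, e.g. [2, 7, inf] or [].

Mod squares: a ≡ -2730, b ≡ -3570. Check v ∈ {∞, 2, 3, 5, 7, 11, 13, 17, 19}.
v=13: a=13^3·(≡8), b=13^0·(≡7) mod 13; (8|13)=-1, (7|13)=-1; (−1)^{3·0·6}·(-1)^0·(-1)^3 = -1.
v=∞: -2730 < 0 and -3570 < 0  ⇒  (a,b)_∞ = -1.
v=17: a=17^0·(≡5), b=17^1·(≡12) mod 17; (5|17)=-1, (12|17)=-1; (−1)^{0·1·8}·(-1)^1·(-1)^0 = -1.
v=5: a=5^1·(≡1), b=5^3·(≡1) mod 5; (1|5)=+1, (1|5)=+1; (−1)^{1·3·2}·(+1)^3·(+1)^1 = +1.
v=11: a=11^-2·(≡5), b=11^0·(≡4) mod 11; (5|11)=+1, (4|11)=+1; (−1)^{-2·0·5}·(+1)^0·(+1)^-2 = +1.
v=3: a=3^-5·(≡2), b=3^-1·(≡1) mod 3; (2|3)=-1, (1|3)=+1; (−1)^{-5·-1·1}·(-1)^-1·(+1)^-5 = +1.
v=2: v_2(a)=1, v_2(b)=5; units ≡ 3, 7 (mod 8); ε·ε+αω+βω = 1·1+1·0+5·1 ≡ 0  ⇒  (a,b)_2 = +1.
v=7: a=7^3·(≡1), b=7^-1·(≡2) mod 7; (1|7)=+1, (2|7)=+1; (−1)^{3·-1·3}·(+1)^-1·(+1)^3 = -1.
v=19: a=19^0·(≡7), b=19^2·(≡10) mod 19; (7|19)=+1, (10|19)=-1; (−1)^{0·2·9}·(+1)^2·(-1)^0 = +1.
(-2730, -3570 / ℚ) ramifies at {7, 13, 17, ∞}: a division algebra.

[7, 13, 17, inf]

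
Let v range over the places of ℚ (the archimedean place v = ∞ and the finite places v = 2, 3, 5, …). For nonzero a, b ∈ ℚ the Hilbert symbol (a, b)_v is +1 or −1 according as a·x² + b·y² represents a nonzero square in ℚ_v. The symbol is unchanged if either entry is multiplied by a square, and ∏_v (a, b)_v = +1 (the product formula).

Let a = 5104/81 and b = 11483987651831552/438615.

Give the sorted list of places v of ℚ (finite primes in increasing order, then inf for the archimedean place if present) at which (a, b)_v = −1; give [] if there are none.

Mod squares: a ≡ 319, b ≡ 39126945. Check v ∈ {∞, 2, 3, 5, 11, 13, 17, 19, 29, 37}.
v=13: a=13^0·(≡7), b=13^3·(≡7) mod 13; (7|13)=-1, (7|13)=-1; (−1)^{0·3·6}·(-1)^3·(-1)^0 = -1.
v=2: v_2(a)=4, v_2(b)=8; units ≡ 7, 1 (mod 8); ε·ε+αω+βω = 1·0+4·0+8·0 ≡ 0  ⇒  (a,b)_2 = +1.
v=11: a=11^1·(≡6), b=11^3·(≡8) mod 11; (6|11)=-1, (8|11)=-1; (−1)^{1·3·5}·(-1)^3·(-1)^1 = -1.
v=19: a=19^0·(≡10), b=19^-2·(≡11) mod 19; (10|19)=-1, (11|19)=+1; (−1)^{0·-2·9}·(-1)^-2·(+1)^0 = +1.
v=29: a=29^1·(≡19), b=29^3·(≡7) mod 29; (19|29)=-1, (7|29)=+1; (−1)^{1·3·14}·(-1)^3·(+1)^1 = -1.
v=37: a=37^0·(≡5), b=37^1·(≡30) mod 37; (5|37)=-1, (30|37)=+1; (−1)^{0·1·18}·(-1)^1·(+1)^0 = -1.
v=5: a=5^0·(≡4), b=5^-1·(≡4) mod 5; (4|5)=+1, (4|5)=+1; (−1)^{0·-1·2}·(+1)^-1·(+1)^0 = +1.
v=17: a=17^0·(≡16), b=17^1·(≡10) mod 17; (16|17)=+1, (10|17)=-1; (−1)^{0·1·8}·(+1)^1·(-1)^0 = +1.
v=3: a=3^-4·(≡1), b=3^-5·(≡1) mod 3; (1|3)=+1, (1|3)=+1; (−1)^{-4·-5·1}·(+1)^-5·(+1)^-4 = +1.
v=∞: 319 > 0 and 39126945 > 0  ⇒  (a,b)_∞ = +1.
Ram(319, 39126945) = {11, 13, 29, 37}; no ℚ_11-point on the conic.

[11, 13, 29, 37]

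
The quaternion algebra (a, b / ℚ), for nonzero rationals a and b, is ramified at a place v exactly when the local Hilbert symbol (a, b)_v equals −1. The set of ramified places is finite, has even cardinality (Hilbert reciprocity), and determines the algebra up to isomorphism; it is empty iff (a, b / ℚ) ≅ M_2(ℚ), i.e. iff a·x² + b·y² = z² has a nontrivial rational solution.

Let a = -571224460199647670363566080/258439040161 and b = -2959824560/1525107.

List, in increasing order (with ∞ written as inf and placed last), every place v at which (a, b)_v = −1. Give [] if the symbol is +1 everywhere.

[7, inf]

Mod squares: a ≡ -1155, b ≡ -105. Check v ∈ {∞, 2, 3, 5, 7, 11, 19, 23, 31}.
v=∞: -1155 < 0 and -105 < 0  ⇒  (a,b)_∞ = -1.
v=31: a=31^-4·(≡26), b=31^-2·(≡2) mod 31; (26|31)=-1, (2|31)=+1; (−1)^{-4·-2·15}·(-1)^-2·(+1)^-4 = +1.
v=23: a=23^-4·(≡9), b=23^-2·(≡22) mod 23; (9|23)=+1, (22|23)=-1; (−1)^{-4·-2·11}·(+1)^-2·(-1)^-4 = +1.
v=5: a=5^1·(≡4), b=5^1·(≡4) mod 5; (4|5)=+1, (4|5)=+1; (−1)^{1·1·2}·(+1)^1·(+1)^1 = +1.
v=3: a=3^7·(≡2), b=3^-1·(≡1) mod 3; (2|3)=-1, (1|3)=+1; (−1)^{7·-1·1}·(-1)^-1·(+1)^7 = +1.
v=11: a=11^11·(≡9), b=11^4·(≡9) mod 11; (9|11)=+1, (9|11)=+1; (−1)^{11·4·5}·(+1)^4·(+1)^11 = +1.
v=2: v_2(a)=12, v_2(b)=4; units ≡ 5, 7 (mod 8); ε·ε+αω+βω = 0·1+12·0+4·1 ≡ 0  ⇒  (a,b)_2 = +1.
v=7: a=7^3·(≡3), b=7^1·(≡5) mod 7; (3|7)=-1, (5|7)=-1; (−1)^{3·1·3}·(-1)^1·(-1)^3 = -1.
v=19: a=19^4·(≡11), b=19^2·(≡1) mod 19; (11|19)=+1, (1|19)=+1; (−1)^{4·2·9}·(+1)^2·(+1)^4 = +1.
|Ram(-1155, -105)| = 2, even; anisotropic at {7, ∞}.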